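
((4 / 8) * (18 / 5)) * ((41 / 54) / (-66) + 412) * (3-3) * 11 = 0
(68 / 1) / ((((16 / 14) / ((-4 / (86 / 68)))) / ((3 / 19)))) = -24276 / 817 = -29.71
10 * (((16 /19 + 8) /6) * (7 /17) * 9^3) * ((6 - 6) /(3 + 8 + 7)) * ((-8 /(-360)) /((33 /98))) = 0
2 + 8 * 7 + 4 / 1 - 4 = 58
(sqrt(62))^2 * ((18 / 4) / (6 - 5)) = 279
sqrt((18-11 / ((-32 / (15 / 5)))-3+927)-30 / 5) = sqrt(59970) / 8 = 30.61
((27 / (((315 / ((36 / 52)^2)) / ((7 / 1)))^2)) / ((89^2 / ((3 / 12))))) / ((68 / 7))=15309 / 1538375430800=0.00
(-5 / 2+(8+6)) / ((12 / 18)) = 17.25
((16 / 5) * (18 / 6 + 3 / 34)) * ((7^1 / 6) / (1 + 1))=98 / 17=5.76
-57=-57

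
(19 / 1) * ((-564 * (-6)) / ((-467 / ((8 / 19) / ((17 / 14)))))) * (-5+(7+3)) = -1895040 / 7939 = -238.70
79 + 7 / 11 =876 / 11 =79.64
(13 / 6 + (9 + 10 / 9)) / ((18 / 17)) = 3757 / 324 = 11.60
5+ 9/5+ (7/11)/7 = 379/55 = 6.89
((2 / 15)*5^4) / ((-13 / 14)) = -3500 / 39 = -89.74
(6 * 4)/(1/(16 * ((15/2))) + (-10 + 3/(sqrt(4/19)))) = -3453120/822001-518400 * sqrt(19)/822001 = -6.95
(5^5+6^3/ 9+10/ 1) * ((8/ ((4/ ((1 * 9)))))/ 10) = 28431/ 5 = 5686.20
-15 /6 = -5 /2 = -2.50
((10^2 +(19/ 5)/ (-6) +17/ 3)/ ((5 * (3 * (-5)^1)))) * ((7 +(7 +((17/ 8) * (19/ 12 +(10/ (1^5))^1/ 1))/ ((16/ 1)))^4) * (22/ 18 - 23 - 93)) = 96425855157078831866071/ 112717121716224000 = 855467.68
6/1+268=274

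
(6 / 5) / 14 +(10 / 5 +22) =843 / 35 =24.09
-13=-13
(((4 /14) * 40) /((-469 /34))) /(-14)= 1360 /22981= 0.06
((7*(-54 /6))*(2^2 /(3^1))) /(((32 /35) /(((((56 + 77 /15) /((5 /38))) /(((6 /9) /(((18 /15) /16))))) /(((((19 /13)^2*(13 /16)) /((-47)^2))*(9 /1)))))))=-1290340961 /1900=-679126.82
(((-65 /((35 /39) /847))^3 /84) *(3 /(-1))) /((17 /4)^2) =923506550515692 /2023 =456503485178.30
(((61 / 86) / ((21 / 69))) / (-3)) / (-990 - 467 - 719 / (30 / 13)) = 7015 / 15970157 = 0.00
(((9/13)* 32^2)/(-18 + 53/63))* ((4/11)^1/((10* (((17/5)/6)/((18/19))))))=-125411328/49930309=-2.51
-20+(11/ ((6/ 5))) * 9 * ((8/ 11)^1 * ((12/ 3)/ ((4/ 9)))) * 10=5380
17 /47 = 0.36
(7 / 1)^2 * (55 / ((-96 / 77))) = -207515 / 96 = -2161.61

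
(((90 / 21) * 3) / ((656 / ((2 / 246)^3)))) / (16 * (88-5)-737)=5 / 280564158168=0.00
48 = 48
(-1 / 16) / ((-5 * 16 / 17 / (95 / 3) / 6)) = 323 / 128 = 2.52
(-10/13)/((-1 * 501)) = 10/6513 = 0.00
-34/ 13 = -2.62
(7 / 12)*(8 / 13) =0.36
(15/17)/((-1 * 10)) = -3/34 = -0.09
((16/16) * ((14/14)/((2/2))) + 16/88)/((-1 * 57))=-13/627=-0.02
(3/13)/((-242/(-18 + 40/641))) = 17247/1008293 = 0.02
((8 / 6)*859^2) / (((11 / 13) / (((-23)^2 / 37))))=20297630548 / 1221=16623776.04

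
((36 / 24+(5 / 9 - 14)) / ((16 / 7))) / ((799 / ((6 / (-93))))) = 1505 / 3566736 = 0.00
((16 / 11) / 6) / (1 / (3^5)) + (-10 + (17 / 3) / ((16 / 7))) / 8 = 244861 / 4224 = 57.97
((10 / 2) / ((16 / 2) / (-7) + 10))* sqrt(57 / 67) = 35* sqrt(3819) / 4154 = 0.52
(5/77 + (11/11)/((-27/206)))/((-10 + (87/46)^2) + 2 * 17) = -33278332/121315887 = -0.27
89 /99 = 0.90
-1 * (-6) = 6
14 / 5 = 2.80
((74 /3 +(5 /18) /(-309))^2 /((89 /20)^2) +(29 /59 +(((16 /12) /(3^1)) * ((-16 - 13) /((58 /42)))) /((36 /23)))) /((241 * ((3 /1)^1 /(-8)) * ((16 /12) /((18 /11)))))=-365080890687008 /1064636180112681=-0.34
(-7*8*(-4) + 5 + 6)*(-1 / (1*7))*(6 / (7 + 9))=-705 / 56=-12.59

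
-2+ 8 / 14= -10 / 7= -1.43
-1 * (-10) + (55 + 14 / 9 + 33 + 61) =1445 / 9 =160.56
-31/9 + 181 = 1598/9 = 177.56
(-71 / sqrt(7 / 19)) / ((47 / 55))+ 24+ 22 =46 -3905 * sqrt(133) / 329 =-90.88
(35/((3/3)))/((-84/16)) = -20/3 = -6.67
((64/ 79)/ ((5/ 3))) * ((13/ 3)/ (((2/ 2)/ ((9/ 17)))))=7488/ 6715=1.12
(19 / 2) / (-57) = -1 / 6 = -0.17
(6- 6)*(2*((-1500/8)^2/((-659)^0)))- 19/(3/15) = -95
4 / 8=1 / 2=0.50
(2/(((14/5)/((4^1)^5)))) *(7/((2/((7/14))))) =1280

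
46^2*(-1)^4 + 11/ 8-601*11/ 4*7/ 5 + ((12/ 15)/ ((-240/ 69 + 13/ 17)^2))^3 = -280283005671511681940883/ 1426567426713180361000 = -196.47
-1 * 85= -85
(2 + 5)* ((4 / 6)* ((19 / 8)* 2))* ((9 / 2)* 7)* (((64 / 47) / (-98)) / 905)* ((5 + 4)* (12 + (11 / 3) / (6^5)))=-5318993 / 4593780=-1.16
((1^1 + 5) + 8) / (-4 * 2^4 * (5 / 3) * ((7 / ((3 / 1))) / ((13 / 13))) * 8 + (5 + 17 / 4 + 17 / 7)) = -3528 / 498817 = -0.01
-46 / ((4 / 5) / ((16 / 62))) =-460 / 31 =-14.84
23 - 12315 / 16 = -11947 / 16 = -746.69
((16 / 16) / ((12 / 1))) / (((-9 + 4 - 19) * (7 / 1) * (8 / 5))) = -5 / 16128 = -0.00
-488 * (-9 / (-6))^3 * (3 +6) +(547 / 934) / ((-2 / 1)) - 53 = -14876.29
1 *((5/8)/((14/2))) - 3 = -163/56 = -2.91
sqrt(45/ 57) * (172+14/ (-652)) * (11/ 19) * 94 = 28985605 * sqrt(285)/ 58843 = 8315.91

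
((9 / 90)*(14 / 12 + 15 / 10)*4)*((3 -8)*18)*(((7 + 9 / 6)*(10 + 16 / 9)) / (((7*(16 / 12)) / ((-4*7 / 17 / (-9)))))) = -1696 / 9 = -188.44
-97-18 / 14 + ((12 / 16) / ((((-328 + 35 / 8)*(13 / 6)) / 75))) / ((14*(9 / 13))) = -593794 / 6041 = -98.29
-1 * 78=-78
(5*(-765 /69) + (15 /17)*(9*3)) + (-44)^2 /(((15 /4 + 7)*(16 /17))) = 159.74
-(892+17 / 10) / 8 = -8937 / 80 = -111.71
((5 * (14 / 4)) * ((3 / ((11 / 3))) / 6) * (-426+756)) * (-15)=-23625 / 2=-11812.50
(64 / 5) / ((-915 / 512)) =-32768 / 4575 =-7.16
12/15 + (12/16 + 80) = 1631/20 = 81.55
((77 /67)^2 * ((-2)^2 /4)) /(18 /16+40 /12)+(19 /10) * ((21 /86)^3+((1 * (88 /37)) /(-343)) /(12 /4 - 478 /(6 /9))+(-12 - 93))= -2756956724125156824973 /13841807241466624560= -199.18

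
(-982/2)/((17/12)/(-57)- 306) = 335844/209321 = 1.60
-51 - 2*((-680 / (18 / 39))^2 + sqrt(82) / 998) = -39073259 / 9 - sqrt(82) / 499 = -4341473.24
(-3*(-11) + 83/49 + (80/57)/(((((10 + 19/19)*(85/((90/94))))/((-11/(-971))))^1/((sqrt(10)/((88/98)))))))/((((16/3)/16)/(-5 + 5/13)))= -306000/637 - 529200*sqrt(10)/2107927393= -480.38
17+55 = 72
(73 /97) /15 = 73 /1455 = 0.05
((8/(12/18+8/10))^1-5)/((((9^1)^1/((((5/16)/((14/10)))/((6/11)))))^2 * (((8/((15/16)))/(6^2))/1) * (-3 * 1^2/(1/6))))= -0.00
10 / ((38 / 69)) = 18.16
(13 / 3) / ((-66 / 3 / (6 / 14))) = -13 / 154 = -0.08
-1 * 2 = -2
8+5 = 13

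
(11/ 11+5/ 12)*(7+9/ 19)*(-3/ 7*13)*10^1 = -78455/ 133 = -589.89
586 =586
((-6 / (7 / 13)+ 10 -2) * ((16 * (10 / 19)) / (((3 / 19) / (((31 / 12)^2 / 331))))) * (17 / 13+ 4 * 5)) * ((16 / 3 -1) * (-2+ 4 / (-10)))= 46850672 / 62559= 748.90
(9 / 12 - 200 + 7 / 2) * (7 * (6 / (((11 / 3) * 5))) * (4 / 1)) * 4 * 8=-3157056 / 55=-57401.02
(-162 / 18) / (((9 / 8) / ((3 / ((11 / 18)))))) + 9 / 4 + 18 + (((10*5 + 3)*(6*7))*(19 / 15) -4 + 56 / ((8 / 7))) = 2845.58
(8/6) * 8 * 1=32/3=10.67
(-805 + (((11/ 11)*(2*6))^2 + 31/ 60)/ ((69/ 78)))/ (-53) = 19249/ 1590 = 12.11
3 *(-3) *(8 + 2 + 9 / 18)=-189 / 2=-94.50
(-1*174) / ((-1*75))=58 / 25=2.32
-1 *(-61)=61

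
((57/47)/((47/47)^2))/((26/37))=2109/1222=1.73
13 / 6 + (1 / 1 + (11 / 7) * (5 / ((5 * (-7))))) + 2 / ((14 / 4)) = 1033 / 294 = 3.51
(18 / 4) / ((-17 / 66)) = -297 / 17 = -17.47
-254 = -254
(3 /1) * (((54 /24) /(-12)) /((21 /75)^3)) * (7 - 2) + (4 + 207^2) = 234474139 /5488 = 42724.88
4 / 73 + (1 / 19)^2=1517 / 26353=0.06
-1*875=-875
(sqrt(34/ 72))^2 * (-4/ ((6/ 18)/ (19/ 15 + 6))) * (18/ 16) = -1853/ 40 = -46.32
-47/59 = -0.80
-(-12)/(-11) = -12/11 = -1.09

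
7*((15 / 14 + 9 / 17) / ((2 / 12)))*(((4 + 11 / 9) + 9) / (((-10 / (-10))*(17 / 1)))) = 16256 / 289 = 56.25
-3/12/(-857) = 1/3428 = 0.00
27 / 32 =0.84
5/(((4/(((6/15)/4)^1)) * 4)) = 1/32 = 0.03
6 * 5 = 30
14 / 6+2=13 / 3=4.33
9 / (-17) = -9 / 17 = -0.53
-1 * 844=-844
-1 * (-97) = 97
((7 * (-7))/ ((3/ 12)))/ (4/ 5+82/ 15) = -1470/ 47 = -31.28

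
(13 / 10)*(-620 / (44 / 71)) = -28613 / 22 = -1300.59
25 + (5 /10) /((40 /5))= 401 /16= 25.06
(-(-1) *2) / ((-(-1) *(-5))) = -2 / 5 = -0.40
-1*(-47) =47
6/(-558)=-1/93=-0.01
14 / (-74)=-7 / 37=-0.19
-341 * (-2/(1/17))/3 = 11594/3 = 3864.67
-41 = -41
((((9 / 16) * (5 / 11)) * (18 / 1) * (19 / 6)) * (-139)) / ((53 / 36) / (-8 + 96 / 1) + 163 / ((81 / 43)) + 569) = -57758670 / 18690973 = -3.09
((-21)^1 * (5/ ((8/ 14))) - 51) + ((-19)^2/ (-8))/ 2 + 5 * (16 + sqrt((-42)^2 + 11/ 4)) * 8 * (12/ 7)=94061/ 112 + 240 * sqrt(7067)/ 7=3722.07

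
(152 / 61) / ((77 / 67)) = 2.17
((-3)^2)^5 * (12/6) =118098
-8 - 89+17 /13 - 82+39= -1803 /13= -138.69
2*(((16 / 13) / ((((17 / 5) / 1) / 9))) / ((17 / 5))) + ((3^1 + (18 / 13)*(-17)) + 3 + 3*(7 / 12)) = -208469 / 15028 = -13.87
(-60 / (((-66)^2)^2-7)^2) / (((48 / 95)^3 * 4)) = -4286875 / 13272527116742529024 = -0.00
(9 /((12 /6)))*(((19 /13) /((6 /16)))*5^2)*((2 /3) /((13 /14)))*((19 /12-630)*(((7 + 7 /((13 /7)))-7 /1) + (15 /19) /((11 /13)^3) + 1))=-10538043007100 /8772621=-1201242.25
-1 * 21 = -21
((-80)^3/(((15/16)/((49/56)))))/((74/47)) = -33689600/111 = -303509.91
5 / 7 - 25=-170 / 7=-24.29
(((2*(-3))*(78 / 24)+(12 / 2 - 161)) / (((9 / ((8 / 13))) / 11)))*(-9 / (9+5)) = 7678 / 91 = 84.37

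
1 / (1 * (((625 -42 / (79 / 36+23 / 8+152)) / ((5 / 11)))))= 56545 / 77716111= 0.00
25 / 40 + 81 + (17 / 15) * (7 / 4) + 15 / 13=132229 / 1560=84.76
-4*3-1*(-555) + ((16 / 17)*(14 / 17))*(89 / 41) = 6453943 / 11849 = 544.68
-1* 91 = -91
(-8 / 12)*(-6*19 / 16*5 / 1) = 95 / 4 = 23.75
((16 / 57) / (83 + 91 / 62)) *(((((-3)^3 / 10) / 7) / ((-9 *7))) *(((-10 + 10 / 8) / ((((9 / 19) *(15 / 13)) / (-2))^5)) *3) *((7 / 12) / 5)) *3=48000176852576 / 391381385203125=0.12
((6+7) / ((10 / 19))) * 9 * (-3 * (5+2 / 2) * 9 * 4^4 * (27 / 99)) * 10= -276576768 / 11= -25143342.55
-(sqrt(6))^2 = -6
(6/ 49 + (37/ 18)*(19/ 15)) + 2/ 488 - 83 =-129560191/ 1614060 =-80.27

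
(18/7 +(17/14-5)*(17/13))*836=-180994/91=-1988.95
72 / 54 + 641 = 1927 / 3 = 642.33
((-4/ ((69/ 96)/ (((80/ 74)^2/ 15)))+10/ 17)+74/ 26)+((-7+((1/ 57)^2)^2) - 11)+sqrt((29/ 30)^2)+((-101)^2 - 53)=7443933504990376561/ 734552735706270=10133.97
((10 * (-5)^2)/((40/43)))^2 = 72226.56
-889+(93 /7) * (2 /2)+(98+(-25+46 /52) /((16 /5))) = -785.25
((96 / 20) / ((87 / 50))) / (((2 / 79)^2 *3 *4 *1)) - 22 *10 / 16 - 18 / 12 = 119513 / 348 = 343.43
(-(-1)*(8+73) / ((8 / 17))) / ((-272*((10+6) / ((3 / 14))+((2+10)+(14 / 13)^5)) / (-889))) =80209312911 / 12563155456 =6.38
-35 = -35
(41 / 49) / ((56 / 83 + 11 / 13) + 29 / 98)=0.46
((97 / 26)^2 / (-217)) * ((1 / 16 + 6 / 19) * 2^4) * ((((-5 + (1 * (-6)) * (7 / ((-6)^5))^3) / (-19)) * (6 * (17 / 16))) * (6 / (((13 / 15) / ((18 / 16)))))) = -36036926494939797575 / 7104249315326951424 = -5.07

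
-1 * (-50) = 50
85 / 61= 1.39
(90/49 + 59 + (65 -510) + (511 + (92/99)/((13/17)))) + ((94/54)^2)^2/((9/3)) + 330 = 5151283373024/11171421261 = 461.11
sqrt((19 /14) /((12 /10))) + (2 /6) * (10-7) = 1 + sqrt(1995) /42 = 2.06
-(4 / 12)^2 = -1 / 9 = -0.11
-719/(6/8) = -2876/3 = -958.67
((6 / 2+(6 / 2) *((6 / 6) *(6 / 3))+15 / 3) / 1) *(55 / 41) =18.78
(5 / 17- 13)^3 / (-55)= 10077696 / 270215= 37.30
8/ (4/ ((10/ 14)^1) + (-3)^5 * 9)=-40/ 10907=-0.00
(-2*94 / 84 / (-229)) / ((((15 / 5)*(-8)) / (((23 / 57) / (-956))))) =1081 / 6289248672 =0.00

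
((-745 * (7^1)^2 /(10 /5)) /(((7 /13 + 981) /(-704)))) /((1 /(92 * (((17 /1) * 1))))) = 593775728 /29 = 20475025.10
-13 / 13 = -1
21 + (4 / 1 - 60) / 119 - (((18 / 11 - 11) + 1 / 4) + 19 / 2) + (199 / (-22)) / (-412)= 3107185 / 154088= 20.17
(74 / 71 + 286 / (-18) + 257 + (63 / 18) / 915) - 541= -116485939 / 389790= -298.84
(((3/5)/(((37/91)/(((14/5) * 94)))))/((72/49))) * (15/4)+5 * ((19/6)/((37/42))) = 1493611/1480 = 1009.20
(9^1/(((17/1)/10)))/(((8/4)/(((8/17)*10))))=3600/289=12.46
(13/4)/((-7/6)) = -2.79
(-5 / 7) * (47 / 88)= -235 / 616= -0.38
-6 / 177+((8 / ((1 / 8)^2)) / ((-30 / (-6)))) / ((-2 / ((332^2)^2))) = -622045705011.23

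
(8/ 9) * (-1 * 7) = -56/ 9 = -6.22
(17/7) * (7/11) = 17/11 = 1.55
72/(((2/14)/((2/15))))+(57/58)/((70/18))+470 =1091029/2030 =537.45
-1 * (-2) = 2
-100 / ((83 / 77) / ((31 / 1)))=-238700 / 83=-2875.90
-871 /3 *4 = -3484 /3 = -1161.33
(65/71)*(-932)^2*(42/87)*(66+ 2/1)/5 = 10750090624/2059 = 5221025.07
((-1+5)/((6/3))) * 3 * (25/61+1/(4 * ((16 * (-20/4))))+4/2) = 140937/9760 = 14.44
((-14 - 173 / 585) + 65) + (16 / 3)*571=1811182 / 585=3096.04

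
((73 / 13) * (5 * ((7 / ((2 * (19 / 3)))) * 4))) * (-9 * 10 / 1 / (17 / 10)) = -13797000 / 4199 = -3285.78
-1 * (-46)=46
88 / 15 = 5.87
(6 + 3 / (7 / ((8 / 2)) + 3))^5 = 31757969376 / 2476099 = 12825.81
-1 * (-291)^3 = 24642171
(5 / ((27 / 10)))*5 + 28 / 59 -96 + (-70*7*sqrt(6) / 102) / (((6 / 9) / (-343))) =-137422 / 1593 + 84035*sqrt(6) / 34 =5967.94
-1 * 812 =-812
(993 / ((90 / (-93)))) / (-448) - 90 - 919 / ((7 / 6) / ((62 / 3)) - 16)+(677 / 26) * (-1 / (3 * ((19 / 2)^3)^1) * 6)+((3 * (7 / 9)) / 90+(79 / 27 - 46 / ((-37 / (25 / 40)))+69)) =11203060038270823 / 262986267922560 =42.60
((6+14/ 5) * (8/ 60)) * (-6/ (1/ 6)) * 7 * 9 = -66528/ 25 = -2661.12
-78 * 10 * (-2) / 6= 260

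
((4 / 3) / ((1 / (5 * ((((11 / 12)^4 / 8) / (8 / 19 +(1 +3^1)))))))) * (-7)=-1390895 / 1492992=-0.93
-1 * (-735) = 735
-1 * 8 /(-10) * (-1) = -4 /5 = -0.80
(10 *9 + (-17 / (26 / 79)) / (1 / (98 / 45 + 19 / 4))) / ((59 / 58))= -36352109 / 138060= -263.31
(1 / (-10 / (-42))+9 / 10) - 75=-699 / 10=-69.90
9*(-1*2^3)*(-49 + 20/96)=3513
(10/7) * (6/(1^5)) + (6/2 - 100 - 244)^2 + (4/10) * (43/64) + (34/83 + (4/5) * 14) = 2162276555/18592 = 116301.45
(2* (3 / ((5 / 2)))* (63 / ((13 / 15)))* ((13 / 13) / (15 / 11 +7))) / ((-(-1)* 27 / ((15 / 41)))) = 3465 / 12259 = 0.28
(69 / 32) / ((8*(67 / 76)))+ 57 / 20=67659 / 21440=3.16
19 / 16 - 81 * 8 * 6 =-62189 / 16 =-3886.81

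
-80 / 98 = -40 / 49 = -0.82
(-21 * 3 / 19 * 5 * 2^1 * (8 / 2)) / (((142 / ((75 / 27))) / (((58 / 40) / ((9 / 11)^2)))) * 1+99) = -1.08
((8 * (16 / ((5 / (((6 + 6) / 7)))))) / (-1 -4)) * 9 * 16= -221184 / 175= -1263.91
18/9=2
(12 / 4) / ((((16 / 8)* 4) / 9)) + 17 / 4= 61 / 8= 7.62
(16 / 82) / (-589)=-8 / 24149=-0.00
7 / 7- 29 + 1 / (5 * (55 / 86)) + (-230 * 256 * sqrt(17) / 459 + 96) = 18786 / 275- 58880 * sqrt(17) / 459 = -460.59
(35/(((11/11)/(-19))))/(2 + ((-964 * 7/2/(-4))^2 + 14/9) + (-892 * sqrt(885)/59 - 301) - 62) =-0.00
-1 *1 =-1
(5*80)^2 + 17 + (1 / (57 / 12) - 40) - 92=3037819 / 19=159885.21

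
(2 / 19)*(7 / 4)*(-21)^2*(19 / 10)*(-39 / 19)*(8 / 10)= -120393 / 475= -253.46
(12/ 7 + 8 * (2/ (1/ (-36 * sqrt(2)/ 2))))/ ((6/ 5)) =10/ 7 - 240 * sqrt(2) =-337.98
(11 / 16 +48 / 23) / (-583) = -1021 / 214544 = -0.00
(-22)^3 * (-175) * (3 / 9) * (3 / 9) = 1863400 / 9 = 207044.44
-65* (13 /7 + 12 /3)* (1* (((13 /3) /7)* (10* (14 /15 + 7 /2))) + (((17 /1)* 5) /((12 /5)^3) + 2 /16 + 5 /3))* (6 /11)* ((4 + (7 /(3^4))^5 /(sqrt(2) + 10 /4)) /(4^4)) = -2759716320741075475 /24036385369632768 + 391246371425* sqrt(2) /12018192684816384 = -114.81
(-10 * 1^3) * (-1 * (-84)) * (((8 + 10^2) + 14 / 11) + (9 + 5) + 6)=-1194480 / 11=-108589.09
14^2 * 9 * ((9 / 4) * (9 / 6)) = 11907 / 2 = 5953.50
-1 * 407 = -407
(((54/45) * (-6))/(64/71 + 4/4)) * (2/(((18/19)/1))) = -5396/675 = -7.99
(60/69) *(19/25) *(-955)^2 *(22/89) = 148989.33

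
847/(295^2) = 847/87025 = 0.01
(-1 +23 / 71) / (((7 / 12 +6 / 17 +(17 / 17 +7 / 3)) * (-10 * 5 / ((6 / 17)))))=0.00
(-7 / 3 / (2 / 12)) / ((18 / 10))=-7.78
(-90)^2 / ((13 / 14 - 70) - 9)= -113400 / 1093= -103.75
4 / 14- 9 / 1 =-61 / 7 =-8.71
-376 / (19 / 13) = -4888 / 19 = -257.26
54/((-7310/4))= -108/3655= -0.03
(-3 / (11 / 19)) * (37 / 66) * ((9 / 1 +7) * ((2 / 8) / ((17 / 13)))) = -18278 / 2057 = -8.89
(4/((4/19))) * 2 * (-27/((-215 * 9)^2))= -38/138675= -0.00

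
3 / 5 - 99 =-492 / 5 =-98.40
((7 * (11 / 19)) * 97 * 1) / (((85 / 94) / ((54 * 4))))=151650576 / 1615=93901.29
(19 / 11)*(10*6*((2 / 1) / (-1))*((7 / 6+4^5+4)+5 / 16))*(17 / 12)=-79805225 / 264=-302292.52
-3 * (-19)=57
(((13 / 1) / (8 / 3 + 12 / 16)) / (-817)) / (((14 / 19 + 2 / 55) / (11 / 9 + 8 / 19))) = -200915 / 20299182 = -0.01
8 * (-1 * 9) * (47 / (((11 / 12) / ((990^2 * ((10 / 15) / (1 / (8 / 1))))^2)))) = -100868868587520000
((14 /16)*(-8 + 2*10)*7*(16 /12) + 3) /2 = 101 /2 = 50.50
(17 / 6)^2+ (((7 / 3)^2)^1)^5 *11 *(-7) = -87000480563 / 236196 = -368340.19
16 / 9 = 1.78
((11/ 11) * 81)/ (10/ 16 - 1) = -216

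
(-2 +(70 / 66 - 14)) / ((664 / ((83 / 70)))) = -493 / 18480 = -0.03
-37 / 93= -0.40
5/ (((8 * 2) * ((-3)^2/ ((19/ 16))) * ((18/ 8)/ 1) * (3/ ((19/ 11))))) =1805/ 171072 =0.01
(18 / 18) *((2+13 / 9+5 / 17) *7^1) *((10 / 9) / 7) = 4.15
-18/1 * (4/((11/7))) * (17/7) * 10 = -12240/11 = -1112.73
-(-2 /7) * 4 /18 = 4 /63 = 0.06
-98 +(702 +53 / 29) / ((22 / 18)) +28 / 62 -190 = 2851103 / 9889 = 288.31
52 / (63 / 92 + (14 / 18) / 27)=1162512 / 15953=72.87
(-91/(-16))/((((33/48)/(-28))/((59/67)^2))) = -8869588/49379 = -179.62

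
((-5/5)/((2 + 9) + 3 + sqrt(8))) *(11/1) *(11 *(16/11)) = -616/47 + 88 *sqrt(2)/47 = -10.46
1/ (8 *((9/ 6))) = 1/ 12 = 0.08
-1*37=-37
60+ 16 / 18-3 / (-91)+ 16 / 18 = 50623 / 819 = 61.81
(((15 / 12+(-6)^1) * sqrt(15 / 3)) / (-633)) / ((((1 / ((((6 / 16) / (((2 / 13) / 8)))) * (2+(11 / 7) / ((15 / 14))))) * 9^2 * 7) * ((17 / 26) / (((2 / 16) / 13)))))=3211 * sqrt(5) / 244059480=0.00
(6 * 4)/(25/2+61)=0.33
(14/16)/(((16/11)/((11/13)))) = 847/1664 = 0.51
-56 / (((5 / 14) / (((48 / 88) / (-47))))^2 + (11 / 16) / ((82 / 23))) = -32401152 / 548054023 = -0.06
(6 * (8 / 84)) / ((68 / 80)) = 80 / 119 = 0.67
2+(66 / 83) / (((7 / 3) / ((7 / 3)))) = 232 / 83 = 2.80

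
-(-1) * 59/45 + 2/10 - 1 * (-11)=563/45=12.51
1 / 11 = 0.09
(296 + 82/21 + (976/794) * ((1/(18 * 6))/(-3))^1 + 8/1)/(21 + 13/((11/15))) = 381195100/47946087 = 7.95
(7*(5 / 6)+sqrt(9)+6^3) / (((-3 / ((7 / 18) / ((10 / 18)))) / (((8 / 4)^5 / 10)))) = -37772 / 225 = -167.88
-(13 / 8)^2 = -169 / 64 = -2.64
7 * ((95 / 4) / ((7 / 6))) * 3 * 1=855 / 2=427.50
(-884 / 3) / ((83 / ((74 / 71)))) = -65416 / 17679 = -3.70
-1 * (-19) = 19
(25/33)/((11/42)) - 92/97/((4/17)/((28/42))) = 7228/35211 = 0.21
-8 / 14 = -4 / 7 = -0.57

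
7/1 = 7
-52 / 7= -7.43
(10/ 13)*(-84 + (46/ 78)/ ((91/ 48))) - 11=-1159209/ 15379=-75.38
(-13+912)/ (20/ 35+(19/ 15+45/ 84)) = 377580/ 997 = 378.72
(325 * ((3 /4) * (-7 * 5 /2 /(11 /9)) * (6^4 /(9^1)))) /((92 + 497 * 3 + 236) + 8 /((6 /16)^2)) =-49754250 /185713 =-267.91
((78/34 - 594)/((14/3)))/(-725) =4311/24650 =0.17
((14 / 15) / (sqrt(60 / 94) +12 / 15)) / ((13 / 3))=1316 / 13 -35 * sqrt(1410) / 13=0.13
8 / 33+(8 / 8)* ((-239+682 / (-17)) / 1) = -156449 / 561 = -278.88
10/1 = 10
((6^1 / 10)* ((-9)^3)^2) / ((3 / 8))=4251528 / 5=850305.60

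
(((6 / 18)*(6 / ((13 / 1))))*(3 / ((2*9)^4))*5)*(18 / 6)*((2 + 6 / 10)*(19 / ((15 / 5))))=19 / 17496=0.00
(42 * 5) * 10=2100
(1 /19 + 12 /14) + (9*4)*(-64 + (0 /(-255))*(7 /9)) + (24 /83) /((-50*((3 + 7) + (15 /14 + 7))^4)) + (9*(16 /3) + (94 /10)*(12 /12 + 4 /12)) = -2242.56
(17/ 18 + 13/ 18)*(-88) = -146.67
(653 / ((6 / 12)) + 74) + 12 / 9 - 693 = 2065 / 3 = 688.33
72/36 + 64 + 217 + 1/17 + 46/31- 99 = 185.54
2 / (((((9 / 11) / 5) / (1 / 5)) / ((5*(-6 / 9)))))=-220 / 27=-8.15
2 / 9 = 0.22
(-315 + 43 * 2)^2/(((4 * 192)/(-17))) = -891497/768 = -1160.80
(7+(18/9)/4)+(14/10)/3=239/30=7.97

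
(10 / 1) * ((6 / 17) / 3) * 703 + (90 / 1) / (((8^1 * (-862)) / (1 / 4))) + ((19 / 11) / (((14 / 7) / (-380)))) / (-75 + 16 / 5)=770001442695 / 925898336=831.63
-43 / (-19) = 43 / 19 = 2.26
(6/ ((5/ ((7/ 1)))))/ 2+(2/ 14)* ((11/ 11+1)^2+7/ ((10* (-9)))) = 2999/ 630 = 4.76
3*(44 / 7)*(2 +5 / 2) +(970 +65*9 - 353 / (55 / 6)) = 616519 / 385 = 1601.35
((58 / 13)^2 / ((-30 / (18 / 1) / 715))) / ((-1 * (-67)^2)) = 111012 / 58357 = 1.90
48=48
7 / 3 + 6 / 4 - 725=-721.17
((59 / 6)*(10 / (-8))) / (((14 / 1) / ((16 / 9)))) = -295 / 189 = -1.56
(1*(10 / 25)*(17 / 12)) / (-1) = -17 / 30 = -0.57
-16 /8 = -2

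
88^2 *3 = 23232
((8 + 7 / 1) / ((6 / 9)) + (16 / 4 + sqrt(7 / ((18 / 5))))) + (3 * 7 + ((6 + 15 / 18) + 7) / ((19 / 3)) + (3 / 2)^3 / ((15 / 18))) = sqrt(70) / 6 + 20419 / 380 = 55.13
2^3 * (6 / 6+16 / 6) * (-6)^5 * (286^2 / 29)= -18657340416 / 29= -643356566.07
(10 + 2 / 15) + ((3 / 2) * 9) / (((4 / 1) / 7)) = 4051 / 120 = 33.76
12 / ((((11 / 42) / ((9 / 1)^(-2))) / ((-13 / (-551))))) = 728 / 54549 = 0.01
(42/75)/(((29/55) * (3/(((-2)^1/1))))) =-308/435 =-0.71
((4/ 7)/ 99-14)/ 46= -4849/ 15939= -0.30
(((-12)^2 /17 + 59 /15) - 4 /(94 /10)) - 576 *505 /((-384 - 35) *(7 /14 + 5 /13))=92024614157 /115499445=796.75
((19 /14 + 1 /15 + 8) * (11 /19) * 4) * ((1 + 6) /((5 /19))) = 43538 /75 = 580.51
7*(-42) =-294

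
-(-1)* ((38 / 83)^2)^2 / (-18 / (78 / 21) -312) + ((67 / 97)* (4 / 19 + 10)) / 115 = 0.06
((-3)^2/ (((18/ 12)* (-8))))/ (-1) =3/ 4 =0.75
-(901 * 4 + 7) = -3611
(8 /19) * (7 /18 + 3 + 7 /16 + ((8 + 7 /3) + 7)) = 3047 /342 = 8.91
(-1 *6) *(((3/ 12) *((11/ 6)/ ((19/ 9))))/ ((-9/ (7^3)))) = 3773/ 76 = 49.64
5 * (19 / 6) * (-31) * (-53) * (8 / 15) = 124868 / 9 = 13874.22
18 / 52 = 9 / 26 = 0.35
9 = 9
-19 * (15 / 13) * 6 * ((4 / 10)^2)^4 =-87552 / 1015625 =-0.09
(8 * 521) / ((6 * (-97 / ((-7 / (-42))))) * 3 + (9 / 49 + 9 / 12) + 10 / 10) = -816928 / 2052917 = -0.40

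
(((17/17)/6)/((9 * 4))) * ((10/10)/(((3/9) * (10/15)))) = 1/48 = 0.02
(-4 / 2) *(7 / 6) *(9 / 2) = -21 / 2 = -10.50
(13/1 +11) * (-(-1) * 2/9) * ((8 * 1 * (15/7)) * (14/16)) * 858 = 68640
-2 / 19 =-0.11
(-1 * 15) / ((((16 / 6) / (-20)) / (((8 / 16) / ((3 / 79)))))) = 5925 / 4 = 1481.25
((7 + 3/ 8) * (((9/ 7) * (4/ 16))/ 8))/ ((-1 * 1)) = -531/ 1792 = -0.30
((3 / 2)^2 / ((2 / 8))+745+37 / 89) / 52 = 67143 / 4628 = 14.51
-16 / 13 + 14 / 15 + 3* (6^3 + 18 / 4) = 257869 / 390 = 661.20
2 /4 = 1 /2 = 0.50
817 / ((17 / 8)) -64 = 5448 / 17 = 320.47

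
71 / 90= 0.79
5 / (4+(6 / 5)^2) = 125 / 136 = 0.92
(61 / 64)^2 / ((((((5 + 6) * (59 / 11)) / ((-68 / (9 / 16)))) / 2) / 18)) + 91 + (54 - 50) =26423 / 944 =27.99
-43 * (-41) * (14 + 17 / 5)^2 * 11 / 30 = 48928539 / 250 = 195714.16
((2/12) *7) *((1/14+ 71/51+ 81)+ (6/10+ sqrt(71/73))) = 7 *sqrt(5183)/438+ 296537/3060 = 98.06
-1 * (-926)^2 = -857476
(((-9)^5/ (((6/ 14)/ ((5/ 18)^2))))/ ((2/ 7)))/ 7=-42525/ 8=-5315.62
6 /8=3 /4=0.75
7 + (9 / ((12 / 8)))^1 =13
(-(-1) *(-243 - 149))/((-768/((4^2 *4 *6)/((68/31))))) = 1519/17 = 89.35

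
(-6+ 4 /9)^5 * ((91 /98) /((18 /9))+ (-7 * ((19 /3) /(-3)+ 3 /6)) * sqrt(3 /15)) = -6343750000 * sqrt(5) /531441-1015625000 /413343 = -29148.79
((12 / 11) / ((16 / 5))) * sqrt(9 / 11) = 45 * sqrt(11) / 484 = 0.31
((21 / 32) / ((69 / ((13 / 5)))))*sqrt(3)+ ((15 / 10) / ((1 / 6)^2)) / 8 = 91*sqrt(3) / 3680+ 27 / 4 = 6.79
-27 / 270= -1 / 10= -0.10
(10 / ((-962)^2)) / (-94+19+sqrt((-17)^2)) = -5 / 26837876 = -0.00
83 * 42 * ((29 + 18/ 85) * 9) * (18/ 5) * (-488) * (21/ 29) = -14370048489888/ 12325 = -1165926855.16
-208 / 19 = -10.95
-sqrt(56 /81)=-2*sqrt(14) /9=-0.83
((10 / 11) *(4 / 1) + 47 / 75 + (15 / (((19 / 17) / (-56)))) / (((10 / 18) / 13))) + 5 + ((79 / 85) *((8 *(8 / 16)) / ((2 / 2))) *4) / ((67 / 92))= -313464337198 / 17853825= -17557.27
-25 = -25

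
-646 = -646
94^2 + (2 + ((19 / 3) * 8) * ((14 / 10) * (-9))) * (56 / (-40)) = 243174 / 25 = 9726.96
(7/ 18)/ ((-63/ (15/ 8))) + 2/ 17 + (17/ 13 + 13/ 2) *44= 32808431/ 95472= 343.64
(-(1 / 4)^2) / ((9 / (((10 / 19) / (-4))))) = 5 / 5472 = 0.00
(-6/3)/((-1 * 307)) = 2/307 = 0.01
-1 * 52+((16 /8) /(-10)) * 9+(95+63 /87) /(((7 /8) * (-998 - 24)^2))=-14259006687 /265037815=-53.80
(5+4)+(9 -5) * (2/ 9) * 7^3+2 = 2843/ 9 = 315.89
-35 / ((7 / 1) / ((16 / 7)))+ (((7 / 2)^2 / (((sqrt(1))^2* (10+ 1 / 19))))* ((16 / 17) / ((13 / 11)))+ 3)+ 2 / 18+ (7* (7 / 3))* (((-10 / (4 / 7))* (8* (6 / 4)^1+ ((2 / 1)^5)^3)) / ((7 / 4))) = -14238051546032 / 2659293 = -5354074.01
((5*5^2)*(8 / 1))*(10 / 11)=10000 / 11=909.09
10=10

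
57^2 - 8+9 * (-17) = 3088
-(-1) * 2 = 2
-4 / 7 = -0.57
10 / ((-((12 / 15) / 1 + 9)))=-50 / 49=-1.02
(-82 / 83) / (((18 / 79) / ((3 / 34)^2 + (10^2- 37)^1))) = -26213227 / 95948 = -273.20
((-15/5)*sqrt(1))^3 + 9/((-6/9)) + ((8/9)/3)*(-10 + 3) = -42.57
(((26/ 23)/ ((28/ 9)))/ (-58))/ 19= -0.00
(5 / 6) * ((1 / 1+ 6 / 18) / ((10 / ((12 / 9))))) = 4 / 27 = 0.15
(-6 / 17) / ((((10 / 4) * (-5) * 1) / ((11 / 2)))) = 66 / 425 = 0.16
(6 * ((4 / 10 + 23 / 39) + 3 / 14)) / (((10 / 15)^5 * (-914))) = -798741 / 13307840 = -0.06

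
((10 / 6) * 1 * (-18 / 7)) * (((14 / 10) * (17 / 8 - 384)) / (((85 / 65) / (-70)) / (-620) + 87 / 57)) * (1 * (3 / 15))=1637449450 / 5454041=300.23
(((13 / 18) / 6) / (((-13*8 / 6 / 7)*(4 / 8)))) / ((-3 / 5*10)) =7 / 432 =0.02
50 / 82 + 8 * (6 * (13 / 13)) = 1993 / 41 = 48.61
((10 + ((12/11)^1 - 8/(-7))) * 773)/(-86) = -364083/3311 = -109.96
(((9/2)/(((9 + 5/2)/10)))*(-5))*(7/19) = -3150/437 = -7.21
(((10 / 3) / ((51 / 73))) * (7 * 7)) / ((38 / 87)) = 518665 / 969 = 535.26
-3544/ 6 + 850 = 259.33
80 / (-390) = -8 / 39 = -0.21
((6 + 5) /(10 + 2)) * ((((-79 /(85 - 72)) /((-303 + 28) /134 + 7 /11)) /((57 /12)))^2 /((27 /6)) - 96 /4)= -156649720977266 /7174680546267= -21.83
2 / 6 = 1 / 3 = 0.33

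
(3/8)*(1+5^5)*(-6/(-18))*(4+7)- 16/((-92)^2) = 9095093/2116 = 4298.25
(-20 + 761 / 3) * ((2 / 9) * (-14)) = -19628 / 27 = -726.96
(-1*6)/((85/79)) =-5.58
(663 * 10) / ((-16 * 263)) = -3315 / 2104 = -1.58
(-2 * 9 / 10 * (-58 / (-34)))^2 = 68121 / 7225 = 9.43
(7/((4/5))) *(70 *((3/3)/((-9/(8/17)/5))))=-160.13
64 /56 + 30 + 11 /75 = 16427 /525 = 31.29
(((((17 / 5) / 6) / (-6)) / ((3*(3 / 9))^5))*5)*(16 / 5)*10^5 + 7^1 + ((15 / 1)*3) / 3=-1359802 / 9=-151089.11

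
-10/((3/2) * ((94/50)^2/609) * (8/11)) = -6978125/4418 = -1579.48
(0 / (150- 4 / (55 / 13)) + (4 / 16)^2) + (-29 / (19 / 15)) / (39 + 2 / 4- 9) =-12761 / 18544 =-0.69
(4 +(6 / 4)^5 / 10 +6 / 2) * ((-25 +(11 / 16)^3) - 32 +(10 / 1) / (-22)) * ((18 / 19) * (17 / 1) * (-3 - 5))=977871802869 / 17121280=57114.41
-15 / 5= -3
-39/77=-0.51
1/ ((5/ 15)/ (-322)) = -966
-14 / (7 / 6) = -12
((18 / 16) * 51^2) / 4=23409 / 32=731.53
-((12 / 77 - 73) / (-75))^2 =-31460881 / 33350625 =-0.94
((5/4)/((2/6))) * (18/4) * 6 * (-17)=-6885/4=-1721.25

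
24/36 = 2/3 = 0.67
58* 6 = 348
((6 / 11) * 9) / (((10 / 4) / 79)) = 8532 / 55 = 155.13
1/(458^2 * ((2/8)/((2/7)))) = 2/367087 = 0.00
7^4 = 2401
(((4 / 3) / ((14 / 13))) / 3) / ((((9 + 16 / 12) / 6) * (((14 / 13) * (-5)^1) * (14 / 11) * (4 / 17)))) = -31603 / 212660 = -0.15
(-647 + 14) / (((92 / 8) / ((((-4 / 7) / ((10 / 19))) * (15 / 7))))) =144324 / 1127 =128.06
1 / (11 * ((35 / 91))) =0.24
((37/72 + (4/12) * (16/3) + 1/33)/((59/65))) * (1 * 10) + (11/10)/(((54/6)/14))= 3188267/116820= 27.29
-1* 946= -946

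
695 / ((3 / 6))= 1390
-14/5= -2.80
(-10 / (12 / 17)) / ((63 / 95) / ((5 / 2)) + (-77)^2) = -40375 / 16898406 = -0.00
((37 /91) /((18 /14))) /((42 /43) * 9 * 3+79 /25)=39775 /3714399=0.01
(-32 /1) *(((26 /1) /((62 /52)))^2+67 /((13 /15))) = -221007776 /12493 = -17690.53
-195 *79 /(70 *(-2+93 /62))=3081 /7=440.14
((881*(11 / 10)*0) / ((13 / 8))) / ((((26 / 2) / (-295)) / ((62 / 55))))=0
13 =13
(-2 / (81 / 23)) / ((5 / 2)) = -92 / 405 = -0.23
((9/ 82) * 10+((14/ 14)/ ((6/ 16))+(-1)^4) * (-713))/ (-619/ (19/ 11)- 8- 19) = 6.78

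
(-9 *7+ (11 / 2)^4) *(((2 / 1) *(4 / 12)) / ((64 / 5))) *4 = 68165 / 384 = 177.51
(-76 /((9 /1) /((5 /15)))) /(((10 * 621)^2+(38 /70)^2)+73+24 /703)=-32724650 /448341776547183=-0.00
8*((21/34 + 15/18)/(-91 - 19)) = -296/2805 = -0.11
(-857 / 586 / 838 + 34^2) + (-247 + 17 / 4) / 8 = 4422183251 / 3928544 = 1125.65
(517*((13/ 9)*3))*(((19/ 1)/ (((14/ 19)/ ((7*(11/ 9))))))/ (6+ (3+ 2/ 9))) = 26689091/ 498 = 53592.55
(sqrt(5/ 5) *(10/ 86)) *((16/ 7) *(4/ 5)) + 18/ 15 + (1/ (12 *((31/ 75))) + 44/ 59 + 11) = 147101351/ 11010580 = 13.36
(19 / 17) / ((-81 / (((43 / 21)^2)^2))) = -64957219 / 267800337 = -0.24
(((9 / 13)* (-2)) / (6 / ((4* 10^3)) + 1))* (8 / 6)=-48000 / 26039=-1.84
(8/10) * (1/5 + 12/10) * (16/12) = 112/75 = 1.49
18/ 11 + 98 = 1096/ 11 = 99.64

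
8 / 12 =2 / 3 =0.67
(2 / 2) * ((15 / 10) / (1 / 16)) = 24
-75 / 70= -15 / 14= -1.07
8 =8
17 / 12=1.42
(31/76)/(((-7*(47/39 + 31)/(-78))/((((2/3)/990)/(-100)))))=-5239/5512584000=-0.00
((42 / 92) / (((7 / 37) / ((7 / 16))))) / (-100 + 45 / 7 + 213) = 5439 / 615296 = 0.01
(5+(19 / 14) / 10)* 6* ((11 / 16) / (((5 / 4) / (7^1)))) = 23727 / 200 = 118.64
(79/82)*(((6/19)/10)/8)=237/62320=0.00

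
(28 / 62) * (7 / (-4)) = -49 / 62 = -0.79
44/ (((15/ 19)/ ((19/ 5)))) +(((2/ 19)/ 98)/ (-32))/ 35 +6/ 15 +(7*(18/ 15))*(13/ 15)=137305369/ 625632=219.47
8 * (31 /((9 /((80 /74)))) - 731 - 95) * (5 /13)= -10952720 /4329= -2530.08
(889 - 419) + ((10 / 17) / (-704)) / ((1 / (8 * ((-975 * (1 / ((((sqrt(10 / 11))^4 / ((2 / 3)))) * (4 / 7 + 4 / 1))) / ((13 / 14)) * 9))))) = 1046975 / 2176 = 481.15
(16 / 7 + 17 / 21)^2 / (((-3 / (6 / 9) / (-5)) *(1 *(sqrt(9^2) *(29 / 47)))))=1985750 / 1035909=1.92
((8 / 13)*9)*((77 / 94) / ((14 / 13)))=198 / 47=4.21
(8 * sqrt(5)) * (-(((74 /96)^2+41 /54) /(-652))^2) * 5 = -437580125 * sqrt(5) /2538707484672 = -0.00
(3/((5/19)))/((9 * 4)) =19/60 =0.32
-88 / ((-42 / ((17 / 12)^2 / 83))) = 3179 / 62748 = 0.05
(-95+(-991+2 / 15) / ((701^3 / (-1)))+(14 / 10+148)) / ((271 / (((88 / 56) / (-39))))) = -3091981742069 / 382276191724245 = -0.01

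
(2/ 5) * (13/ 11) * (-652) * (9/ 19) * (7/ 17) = -1067976/ 17765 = -60.12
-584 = -584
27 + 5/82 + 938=79135/82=965.06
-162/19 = -8.53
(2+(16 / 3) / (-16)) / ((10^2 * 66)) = 1 / 3960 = 0.00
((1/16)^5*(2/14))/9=1/66060288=0.00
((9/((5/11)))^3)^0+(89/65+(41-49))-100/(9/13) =-87794/585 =-150.08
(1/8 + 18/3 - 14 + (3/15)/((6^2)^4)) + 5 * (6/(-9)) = -94128479/8398080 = -11.21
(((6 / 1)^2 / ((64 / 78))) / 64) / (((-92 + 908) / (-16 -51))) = -7839 / 139264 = -0.06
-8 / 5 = -1.60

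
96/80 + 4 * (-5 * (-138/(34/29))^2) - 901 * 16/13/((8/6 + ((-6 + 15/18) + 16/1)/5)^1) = -36477913546/131495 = -277409.13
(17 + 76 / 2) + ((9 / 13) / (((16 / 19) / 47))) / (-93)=351961 / 6448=54.58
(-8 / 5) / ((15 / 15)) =-8 / 5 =-1.60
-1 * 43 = -43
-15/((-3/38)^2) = -7220/3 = -2406.67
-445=-445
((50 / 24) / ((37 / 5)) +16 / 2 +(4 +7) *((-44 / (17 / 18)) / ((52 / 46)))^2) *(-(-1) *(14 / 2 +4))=4458685564663 / 21685404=205607.68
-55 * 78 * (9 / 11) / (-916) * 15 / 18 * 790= 1155375 / 458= 2522.65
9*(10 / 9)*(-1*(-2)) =20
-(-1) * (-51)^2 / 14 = 2601 / 14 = 185.79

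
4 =4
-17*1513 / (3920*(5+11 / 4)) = -25721 / 30380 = -0.85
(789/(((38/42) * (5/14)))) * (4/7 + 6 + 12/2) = 2916144/95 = 30696.25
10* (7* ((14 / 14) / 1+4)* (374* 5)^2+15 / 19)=23254385150 / 19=1223915007.89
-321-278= -599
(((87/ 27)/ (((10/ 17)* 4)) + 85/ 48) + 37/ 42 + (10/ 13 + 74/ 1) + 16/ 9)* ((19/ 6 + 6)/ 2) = 58067141/ 157248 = 369.27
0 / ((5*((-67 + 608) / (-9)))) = 0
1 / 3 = 0.33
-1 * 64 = -64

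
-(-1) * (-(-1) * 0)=0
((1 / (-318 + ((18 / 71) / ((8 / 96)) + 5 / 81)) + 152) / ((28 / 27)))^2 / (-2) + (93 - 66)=-55096570912214562777 / 5142415112939552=-10714.14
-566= -566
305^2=93025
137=137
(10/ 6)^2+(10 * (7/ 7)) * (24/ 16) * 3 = 430/ 9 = 47.78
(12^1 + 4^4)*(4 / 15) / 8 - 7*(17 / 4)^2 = -28201 / 240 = -117.50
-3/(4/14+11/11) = -7/3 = -2.33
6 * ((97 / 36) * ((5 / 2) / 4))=485 / 48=10.10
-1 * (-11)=11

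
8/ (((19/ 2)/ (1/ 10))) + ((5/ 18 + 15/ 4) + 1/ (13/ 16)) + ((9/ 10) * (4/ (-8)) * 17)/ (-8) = 2240431/ 355680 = 6.30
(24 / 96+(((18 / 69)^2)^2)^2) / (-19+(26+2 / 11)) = 861494741195 / 24746271348796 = 0.03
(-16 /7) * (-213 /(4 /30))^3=65229279750 /7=9318468535.71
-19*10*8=-1520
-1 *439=-439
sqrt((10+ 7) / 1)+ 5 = sqrt(17)+ 5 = 9.12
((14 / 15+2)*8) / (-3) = -352 / 45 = -7.82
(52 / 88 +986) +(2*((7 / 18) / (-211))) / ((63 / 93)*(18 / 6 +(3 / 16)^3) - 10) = 41677186879579 / 42243615810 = 986.59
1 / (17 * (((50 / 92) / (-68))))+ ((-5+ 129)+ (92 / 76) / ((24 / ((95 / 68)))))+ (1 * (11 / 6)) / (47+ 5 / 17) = 957437087 / 8200800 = 116.75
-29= -29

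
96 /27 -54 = -50.44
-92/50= -46/25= -1.84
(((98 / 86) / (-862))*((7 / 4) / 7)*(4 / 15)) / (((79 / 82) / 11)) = -22099 / 21961605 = -0.00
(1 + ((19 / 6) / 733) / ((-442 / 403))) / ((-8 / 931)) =-138665933 / 1196256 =-115.92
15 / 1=15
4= 4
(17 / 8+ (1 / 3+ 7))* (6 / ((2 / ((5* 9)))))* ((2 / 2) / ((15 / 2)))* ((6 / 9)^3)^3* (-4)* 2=-232448 / 6561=-35.43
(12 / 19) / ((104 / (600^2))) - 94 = 516782 / 247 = 2092.23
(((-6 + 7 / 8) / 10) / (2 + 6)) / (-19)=41 / 12160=0.00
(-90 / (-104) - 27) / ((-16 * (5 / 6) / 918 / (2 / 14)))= 1871343 / 7280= 257.05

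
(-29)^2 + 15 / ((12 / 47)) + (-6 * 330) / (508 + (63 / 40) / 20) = 1456524337 / 1625852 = 895.85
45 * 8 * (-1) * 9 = -3240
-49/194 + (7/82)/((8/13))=-7245/63632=-0.11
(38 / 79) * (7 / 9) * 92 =24472 / 711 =34.42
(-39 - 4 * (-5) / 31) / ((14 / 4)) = -2378 / 217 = -10.96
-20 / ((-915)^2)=-4 / 167445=-0.00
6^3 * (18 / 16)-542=-299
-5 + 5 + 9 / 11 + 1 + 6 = 86 / 11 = 7.82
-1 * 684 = -684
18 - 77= -59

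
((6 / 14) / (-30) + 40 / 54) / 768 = 1373 / 1451520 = 0.00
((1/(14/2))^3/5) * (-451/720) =-451/1234800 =-0.00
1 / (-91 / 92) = -92 / 91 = -1.01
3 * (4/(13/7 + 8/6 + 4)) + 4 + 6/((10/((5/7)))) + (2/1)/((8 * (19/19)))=26837/4228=6.35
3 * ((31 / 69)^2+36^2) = 6171217 / 1587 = 3888.61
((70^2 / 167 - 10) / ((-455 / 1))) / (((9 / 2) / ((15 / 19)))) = -340 / 45591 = -0.01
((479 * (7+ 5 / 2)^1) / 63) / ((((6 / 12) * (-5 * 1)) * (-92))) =9101 / 28980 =0.31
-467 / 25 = -18.68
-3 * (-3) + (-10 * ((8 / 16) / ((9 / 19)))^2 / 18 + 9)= 50683 / 2916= 17.38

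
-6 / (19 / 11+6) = -66 / 85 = -0.78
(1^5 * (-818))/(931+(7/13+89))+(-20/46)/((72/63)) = -1442673/1220564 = -1.18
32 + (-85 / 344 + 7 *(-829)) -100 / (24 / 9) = -1998209 / 344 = -5808.75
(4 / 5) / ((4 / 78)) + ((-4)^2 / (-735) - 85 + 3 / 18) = -6787 / 98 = -69.26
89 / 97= 0.92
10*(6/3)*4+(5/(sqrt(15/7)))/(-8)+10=90 - sqrt(105)/24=89.57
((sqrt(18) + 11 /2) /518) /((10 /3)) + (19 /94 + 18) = 9 * sqrt(2) /5180 + 8864531 /486920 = 18.21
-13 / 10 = -1.30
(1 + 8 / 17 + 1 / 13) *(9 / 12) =513 / 442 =1.16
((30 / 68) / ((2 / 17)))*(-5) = -75 / 4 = -18.75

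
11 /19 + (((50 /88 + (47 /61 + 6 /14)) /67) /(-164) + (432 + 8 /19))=89389588349 /206442544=433.00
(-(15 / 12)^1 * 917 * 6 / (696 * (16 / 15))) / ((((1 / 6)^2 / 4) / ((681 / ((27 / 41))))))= -640088925 / 464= -1379501.99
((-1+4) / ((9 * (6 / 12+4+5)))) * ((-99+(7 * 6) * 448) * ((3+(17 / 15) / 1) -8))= -723724 / 285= -2539.38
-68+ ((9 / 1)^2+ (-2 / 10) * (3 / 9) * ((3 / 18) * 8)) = 581 / 45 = 12.91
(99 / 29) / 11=9 / 29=0.31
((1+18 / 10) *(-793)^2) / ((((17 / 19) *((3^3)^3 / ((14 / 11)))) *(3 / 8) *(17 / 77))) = 131142685856 / 85325805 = 1536.96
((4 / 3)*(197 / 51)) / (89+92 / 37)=29156 / 517905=0.06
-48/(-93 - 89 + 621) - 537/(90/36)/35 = -479886/76825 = -6.25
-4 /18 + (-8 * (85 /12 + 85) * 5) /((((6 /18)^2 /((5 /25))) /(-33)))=1969108 /9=218789.78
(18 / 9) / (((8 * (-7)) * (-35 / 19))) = 19 / 980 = 0.02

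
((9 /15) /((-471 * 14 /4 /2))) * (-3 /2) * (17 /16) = 51 /43960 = 0.00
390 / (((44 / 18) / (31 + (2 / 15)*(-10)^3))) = -16326.82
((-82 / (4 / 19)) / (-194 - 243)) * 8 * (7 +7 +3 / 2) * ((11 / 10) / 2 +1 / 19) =291059 / 4370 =66.60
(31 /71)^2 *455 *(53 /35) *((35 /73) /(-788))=-23174515 /289978484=-0.08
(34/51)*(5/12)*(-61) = -305/18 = -16.94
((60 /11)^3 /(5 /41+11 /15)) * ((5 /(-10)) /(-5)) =6642000 /350053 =18.97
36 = 36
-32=-32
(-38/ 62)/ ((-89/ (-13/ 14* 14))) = -0.09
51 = 51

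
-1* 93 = -93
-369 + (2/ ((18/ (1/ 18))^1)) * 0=-369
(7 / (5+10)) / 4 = 7 / 60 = 0.12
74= 74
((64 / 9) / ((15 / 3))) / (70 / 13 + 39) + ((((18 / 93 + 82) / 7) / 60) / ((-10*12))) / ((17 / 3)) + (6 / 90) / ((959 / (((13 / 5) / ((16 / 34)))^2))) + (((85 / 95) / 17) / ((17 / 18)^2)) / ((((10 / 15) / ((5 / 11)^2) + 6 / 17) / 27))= 31143008204936629 / 65024756914824000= 0.48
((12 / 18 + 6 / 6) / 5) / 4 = 1 / 12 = 0.08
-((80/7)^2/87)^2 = -2.25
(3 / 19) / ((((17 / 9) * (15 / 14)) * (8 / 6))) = 189 / 3230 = 0.06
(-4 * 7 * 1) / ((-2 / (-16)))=-224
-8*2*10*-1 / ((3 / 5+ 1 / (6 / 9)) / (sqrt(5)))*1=1600*sqrt(5) / 21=170.37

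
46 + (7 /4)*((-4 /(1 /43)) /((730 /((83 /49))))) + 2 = 241711 /5110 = 47.30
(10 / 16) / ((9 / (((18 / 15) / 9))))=1 / 108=0.01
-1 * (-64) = 64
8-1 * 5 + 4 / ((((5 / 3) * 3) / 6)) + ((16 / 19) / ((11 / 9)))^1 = 8871 / 1045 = 8.49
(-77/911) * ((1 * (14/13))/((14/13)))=-77/911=-0.08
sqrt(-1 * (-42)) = sqrt(42) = 6.48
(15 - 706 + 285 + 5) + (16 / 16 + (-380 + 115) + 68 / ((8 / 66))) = -104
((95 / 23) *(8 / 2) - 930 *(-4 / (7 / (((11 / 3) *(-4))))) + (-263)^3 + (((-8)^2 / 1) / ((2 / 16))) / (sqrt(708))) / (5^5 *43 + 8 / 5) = -4883458645 / 36057721 + 1280 *sqrt(177) / 118923291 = -135.43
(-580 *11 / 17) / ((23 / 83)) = -529540 / 391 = -1354.32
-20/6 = -10/3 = -3.33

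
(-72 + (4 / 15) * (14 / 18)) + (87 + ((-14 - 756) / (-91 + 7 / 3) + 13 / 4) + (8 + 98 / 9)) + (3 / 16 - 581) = -21947453 / 41040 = -534.78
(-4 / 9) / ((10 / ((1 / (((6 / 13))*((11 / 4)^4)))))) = -3328 / 1976535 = -0.00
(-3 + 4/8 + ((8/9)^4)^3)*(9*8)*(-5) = 25494174578660/31381059609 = 812.41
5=5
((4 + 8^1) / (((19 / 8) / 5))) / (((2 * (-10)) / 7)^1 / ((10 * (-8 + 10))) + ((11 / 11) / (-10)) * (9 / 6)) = -67200 / 779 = -86.26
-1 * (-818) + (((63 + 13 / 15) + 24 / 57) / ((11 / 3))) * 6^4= 24600122 / 1045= 23540.79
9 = 9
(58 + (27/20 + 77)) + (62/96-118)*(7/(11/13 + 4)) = -71629/2160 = -33.16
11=11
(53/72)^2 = 2809/5184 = 0.54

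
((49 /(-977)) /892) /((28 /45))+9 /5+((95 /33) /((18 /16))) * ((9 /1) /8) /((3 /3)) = 2691090617 /575179440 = 4.68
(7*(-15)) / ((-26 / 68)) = 3570 / 13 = 274.62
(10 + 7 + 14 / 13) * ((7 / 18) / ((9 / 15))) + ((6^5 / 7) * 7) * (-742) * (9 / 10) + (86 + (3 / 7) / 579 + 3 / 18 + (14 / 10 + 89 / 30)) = -5192710.55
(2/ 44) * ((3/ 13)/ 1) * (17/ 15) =17/ 1430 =0.01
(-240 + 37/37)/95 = -239/95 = -2.52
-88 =-88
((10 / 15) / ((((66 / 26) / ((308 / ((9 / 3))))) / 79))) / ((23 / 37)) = 2127944 / 621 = 3426.64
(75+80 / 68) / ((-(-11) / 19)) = 24605 / 187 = 131.58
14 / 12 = 7 / 6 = 1.17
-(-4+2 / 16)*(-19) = -589 / 8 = -73.62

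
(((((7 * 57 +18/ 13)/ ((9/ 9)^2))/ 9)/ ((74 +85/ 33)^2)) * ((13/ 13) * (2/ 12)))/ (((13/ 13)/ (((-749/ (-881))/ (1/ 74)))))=831132665/ 10447964891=0.08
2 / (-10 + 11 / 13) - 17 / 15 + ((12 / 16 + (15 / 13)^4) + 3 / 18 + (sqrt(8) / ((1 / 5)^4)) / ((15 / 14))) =272723473 / 203925540 + 3500* sqrt(2) / 3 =1651.25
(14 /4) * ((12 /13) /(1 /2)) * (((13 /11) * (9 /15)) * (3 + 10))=3276 /55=59.56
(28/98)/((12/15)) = 5/14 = 0.36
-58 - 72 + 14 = -116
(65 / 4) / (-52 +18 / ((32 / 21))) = -260 / 643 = -0.40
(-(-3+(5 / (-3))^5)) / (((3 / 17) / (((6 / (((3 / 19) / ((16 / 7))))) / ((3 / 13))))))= 517854272 / 15309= 33826.79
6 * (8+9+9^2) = 588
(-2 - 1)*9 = -27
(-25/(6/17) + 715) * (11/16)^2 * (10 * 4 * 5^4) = 1461453125/192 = 7611735.03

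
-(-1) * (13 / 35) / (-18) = -13 / 630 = -0.02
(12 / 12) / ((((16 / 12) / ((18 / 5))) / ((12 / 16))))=2.02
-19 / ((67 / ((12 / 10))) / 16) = -5.44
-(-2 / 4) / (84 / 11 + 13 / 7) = 77 / 1462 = 0.05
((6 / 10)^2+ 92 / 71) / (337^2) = 2939 / 201584975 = 0.00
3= 3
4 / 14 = 2 / 7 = 0.29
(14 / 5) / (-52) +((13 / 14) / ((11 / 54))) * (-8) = -365579 / 10010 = -36.52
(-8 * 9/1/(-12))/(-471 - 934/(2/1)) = -3/469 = -0.01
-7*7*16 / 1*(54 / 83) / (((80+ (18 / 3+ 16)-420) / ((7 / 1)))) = 49392 / 4399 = 11.23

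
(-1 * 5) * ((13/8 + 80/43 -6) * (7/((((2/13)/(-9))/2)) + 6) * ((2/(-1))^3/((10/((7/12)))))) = 1640905/344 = 4770.07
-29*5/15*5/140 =-0.35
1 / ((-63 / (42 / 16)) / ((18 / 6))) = -1 / 8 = -0.12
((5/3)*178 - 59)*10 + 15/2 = 14305/6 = 2384.17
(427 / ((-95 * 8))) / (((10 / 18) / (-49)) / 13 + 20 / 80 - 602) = 2447991 / 2621876690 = 0.00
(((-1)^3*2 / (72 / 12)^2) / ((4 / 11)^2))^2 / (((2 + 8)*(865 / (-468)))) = -190333 / 19929600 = -0.01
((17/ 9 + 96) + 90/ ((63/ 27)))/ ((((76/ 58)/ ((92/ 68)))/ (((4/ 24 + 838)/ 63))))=28837286771/ 15383844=1874.52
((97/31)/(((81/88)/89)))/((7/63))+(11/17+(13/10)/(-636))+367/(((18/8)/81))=160234991807/10055160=15935.60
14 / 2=7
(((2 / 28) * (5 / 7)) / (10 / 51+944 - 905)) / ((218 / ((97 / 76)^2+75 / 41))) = 0.00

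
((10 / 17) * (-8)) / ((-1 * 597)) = 80 / 10149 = 0.01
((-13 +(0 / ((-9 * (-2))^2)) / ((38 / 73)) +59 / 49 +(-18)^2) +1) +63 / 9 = 320.20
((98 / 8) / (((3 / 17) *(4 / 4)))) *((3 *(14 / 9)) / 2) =5831 / 36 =161.97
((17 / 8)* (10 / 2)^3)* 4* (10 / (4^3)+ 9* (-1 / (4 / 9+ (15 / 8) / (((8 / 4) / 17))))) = -63063625 / 150976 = -417.71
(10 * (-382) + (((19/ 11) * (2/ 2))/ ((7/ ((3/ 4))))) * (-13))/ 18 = -212.36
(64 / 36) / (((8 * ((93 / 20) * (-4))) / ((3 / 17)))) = -10 / 4743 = -0.00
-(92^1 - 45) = -47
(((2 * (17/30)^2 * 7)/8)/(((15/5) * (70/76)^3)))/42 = 1982251/347287500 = 0.01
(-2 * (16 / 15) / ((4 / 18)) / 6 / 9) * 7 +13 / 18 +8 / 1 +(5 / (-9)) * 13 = 23 / 90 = 0.26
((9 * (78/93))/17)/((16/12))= 351/1054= 0.33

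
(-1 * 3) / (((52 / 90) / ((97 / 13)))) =-13095 / 338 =-38.74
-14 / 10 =-7 / 5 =-1.40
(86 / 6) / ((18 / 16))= 344 / 27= 12.74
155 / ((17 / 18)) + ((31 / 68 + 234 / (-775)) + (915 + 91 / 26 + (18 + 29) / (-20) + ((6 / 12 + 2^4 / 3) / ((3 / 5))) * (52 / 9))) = 2425890329 / 2134350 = 1136.59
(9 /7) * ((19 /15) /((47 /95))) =3.29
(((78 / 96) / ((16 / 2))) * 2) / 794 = 13 / 50816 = 0.00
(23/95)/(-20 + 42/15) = -23/1634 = -0.01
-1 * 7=-7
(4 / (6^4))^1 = 1 / 324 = 0.00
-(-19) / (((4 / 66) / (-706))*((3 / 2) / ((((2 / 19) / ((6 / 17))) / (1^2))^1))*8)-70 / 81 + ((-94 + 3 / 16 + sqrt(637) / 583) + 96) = -7127473 / 1296 + 7*sqrt(13) / 583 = -5499.55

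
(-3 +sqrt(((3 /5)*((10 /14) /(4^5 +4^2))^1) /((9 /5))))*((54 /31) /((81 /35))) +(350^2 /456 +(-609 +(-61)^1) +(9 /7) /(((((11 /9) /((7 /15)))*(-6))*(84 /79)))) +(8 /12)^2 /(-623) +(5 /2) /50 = -83791597061 /207587160 +5*sqrt(273) /7254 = -403.63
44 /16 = 11 /4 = 2.75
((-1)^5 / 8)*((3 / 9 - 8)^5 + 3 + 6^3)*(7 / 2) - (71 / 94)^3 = 1159708272535 / 100915956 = 11491.82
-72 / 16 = -9 / 2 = -4.50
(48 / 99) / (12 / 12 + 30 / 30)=8 / 33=0.24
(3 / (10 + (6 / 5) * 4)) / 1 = 0.20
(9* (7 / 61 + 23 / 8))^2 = 172423161 / 238144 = 724.03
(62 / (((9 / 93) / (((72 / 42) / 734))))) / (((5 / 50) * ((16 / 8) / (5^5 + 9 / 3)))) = 60120160 / 2569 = 23402.16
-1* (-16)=16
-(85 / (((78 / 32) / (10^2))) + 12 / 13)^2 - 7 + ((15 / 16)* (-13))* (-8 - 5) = -296089007353 / 24336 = -12166708.06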